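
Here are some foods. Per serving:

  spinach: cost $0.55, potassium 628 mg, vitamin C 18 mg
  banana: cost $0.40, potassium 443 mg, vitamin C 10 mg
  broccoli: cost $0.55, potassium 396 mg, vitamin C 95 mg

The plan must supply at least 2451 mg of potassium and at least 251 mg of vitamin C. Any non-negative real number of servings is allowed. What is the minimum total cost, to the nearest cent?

For a min-cost LP with two ≥-constraints, a basic feasible solution has at most two positive variables.
spinach only: max(2451/628, 251/18) = 13.94 servings → $7.67.
banana only: max(2451/443, 251/10) = 25.1 servings → $10.04.
broccoli only: max(2451/396, 251/95) = 6.189 servings → $3.40.
spinach + banana: the both-tight solution has a negative serving — not a feasible corner.
spinach + broccoli with both tight: 2.54 servings and 2.161 servings → $2.59.
banana + broccoli with both tight: 3.5 servings and 2.274 servings → $2.65.
So the least-cost plan costs $2.59.

$2.59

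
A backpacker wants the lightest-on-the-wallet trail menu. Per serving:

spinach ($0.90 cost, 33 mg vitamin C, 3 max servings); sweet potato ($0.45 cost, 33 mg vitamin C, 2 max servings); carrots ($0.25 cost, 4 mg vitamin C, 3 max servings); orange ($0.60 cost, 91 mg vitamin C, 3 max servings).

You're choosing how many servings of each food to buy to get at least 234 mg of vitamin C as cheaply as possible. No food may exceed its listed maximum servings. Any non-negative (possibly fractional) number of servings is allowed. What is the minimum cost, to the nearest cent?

Cost per mg of vitamin C: orange $0.0066, sweet potato $0.0136, spinach $0.0273, carrots $0.0625.
Take 2.571 servings of orange: +234.0 mg vitamin C for $1.54 (total $1.54, still need 0.0 mg).
Greedy by cheapest-per-mg is optimal for a single linear constraint, so the minimum cost is $1.54.

$1.54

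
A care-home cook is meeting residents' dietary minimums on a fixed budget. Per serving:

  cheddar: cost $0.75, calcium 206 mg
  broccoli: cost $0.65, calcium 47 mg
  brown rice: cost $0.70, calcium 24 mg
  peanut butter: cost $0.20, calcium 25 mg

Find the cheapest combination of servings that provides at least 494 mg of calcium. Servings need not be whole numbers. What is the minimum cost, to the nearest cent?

$1.80

Cost per mg of calcium: cheddar $0.0036, peanut butter $0.0080, broccoli $0.0138, brown rice $0.0292.
With no serving limits, use only cheddar: 494 mg / 206 mg = 2.398 servings × $0.75 = $1.80.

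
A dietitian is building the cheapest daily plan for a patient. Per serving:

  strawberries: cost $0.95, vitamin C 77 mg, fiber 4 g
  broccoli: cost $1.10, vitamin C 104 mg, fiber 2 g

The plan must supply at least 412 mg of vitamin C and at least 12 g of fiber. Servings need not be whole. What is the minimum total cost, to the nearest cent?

$4.58

strawberries only: max(412/77, 12/4) = 5.351 servings → $5.08.
broccoli only: max(412/104, 12/2) = 6 servings → $6.60.
strawberries + broccoli with both tight: 1.618 servings and 2.763 servings → $4.58.
The minimum over all feasible corners is $4.58.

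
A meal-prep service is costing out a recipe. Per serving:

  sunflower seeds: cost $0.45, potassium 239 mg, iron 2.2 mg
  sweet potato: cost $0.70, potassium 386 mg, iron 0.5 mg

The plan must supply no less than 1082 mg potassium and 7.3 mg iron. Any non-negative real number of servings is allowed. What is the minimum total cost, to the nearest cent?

$2.01

At the optimum either one food covers both requirements or two foods hit both targets exactly; no other combination can be cheaper.
sunflower seeds only: max(1082/239, 7.3/2.2) = 4.527 servings → $2.04.
sweet potato only: max(1082/386, 7.3/0.5) = 14.6 servings → $10.22.
sunflower seeds + sweet potato with both tight: 3.12 servings and 0.8712 servings → $2.01.
Cheapest feasible corner: $2.01.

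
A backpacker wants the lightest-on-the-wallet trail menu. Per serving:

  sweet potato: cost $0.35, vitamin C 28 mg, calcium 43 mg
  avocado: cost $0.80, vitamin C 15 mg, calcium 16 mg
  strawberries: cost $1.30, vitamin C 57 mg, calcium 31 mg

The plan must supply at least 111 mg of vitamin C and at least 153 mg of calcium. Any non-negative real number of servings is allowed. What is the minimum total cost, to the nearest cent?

$1.39

Compare the cost at each extreme point of the feasible region.
sweet potato only: max(111/28, 153/43) = 3.964 servings → $1.39.
avocado only: max(111/15, 153/16) = 9.562 servings → $7.65.
strawberries only: max(111/57, 153/31) = 4.935 servings → $6.42.
sweet potato + avocado with both tight: 2.635 servings and 2.482 servings → $2.91.
sweet potato + strawberries with both tight: 3.335 servings and 0.3089 servings → $1.57.
avocado + strawberries with both targets exact would need a negative amount; discard.
So the least-cost plan costs $1.39.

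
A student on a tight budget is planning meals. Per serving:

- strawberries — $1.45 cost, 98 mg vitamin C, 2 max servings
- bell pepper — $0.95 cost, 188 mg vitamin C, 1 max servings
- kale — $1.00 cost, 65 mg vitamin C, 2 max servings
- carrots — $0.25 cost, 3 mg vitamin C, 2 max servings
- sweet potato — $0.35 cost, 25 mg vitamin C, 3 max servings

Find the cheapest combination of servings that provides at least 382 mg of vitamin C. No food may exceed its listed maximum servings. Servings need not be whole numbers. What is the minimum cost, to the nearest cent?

$3.76

Cost per mg of vitamin C: bell pepper $0.0051, sweet potato $0.0140, strawberries $0.0148, kale $0.0154, carrots $0.0833.
Take 1 serving of bell pepper: +188.0 mg vitamin C for $0.95 (total $0.95, still need 194.0 mg).
Take 3 servings of sweet potato: +75.0 mg vitamin C for $1.05 (total $2.00, still need 119.0 mg).
Take 1.214 servings of strawberries: +119.0 mg vitamin C for $1.76 (total $3.76, still need 0.0 mg).
Filling from the cheapest source first is optimal under one linear minimum: $3.76.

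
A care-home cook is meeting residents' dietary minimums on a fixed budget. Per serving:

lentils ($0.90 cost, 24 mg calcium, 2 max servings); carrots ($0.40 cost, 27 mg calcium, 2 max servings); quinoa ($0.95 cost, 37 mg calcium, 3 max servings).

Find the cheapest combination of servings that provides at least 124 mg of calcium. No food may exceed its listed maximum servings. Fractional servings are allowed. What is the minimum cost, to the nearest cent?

Cost per mg of calcium: carrots $0.0148, quinoa $0.0257, lentils $0.0375.
Take 2 servings of carrots: +54.0 mg calcium for $0.80 (total $0.80, still need 70.0 mg).
Take 1.892 servings of quinoa: +70.0 mg calcium for $1.80 (total $2.60, still need 0.0 mg).
Filling from the cheapest source first is optimal under one linear minimum: $2.60.

$2.60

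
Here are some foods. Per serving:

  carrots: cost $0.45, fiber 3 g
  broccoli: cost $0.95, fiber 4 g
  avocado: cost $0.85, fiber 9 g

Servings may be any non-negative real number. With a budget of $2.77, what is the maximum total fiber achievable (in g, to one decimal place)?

Fiber per dollar: avocado 10.59, carrots 6.667, broccoli 4.211.
With no serving limits, spend the whole cost allowance on avocado: $2.77 / $0.85 × 9 g = 29.3 g.

29.3 g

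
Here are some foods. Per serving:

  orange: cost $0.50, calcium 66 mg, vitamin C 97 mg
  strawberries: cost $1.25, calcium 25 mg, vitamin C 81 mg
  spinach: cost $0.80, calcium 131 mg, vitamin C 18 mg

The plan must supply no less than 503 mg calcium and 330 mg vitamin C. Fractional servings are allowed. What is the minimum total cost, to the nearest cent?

$3.36

The cheapest plan sits at a corner of the feasible region — with two constraints it uses at most two foods.
orange only: max(503/66, 330/97) = 7.621 servings → $3.81.
strawberries only: max(503/25, 330/81) = 20.12 servings → $25.15.
spinach only: max(503/131, 330/18) = 18.33 servings → $14.67.
orange + strawberries with both targets exact would need a negative amount; discard.
orange + spinach with both tight: 2.967 servings and 2.345 servings → $3.36.
strawberries + spinach with both tight: 3.363 servings and 3.198 servings → $6.76.
The minimum over all feasible corners is $3.36.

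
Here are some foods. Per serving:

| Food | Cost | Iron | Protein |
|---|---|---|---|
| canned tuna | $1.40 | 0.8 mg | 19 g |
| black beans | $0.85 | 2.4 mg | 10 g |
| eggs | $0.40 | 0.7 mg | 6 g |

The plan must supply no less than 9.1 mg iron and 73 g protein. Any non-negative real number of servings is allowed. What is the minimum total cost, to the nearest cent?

For a min-cost LP with two ≥-constraints, a basic feasible solution has at most two positive variables.
canned tuna only: max(9.1/0.8, 73/19) = 11.38 servings → $15.93.
black beans only: max(9.1/2.4, 73/10) = 7.3 servings → $6.21.
eggs only: max(9.1/0.7, 73/6) = 13 servings → $5.20.
canned tuna + black beans with both tight: 2.239 servings and 3.045 servings → $5.72.
canned tuna + eggs: intersection lies outside the first quadrant.
black beans + eggs with both tight: 0.473 servings and 11.38 servings → $4.95.
So the least-cost plan costs $4.95.

$4.95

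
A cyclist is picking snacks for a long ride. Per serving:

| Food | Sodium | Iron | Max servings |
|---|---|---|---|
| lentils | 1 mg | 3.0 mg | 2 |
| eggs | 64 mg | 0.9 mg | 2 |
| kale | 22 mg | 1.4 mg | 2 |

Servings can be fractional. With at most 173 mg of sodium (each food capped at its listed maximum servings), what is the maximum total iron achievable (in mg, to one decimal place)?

Iron per mg sodium: lentils 3, kale 0.06364, eggs 0.01406.
Take 2 servings of lentils: uses 2 mg sodium, +6.0 mg iron (running total 6.0 mg).
Take 2 servings of kale: uses 44 mg sodium, +2.8 mg iron (running total 8.8 mg).
Take 1.984 servings of eggs: uses 127 mg sodium, +1.8 mg iron (running total 10.6 mg).
Filling greedily by iron-per-mg sodium is optimal for one linear limit, giving 10.6 mg.

10.6 mg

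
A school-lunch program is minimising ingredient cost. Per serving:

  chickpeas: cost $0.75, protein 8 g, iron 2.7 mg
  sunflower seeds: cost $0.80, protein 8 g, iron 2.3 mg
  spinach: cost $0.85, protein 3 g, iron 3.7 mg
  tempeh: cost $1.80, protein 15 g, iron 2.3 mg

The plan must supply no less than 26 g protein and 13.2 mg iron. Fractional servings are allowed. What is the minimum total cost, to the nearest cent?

$3.37

An LP optimum is at a vertex; with two nutrient constraints at most two foods are used. Check each candidate.
chickpeas only: max(26/8, 13.2/2.7) = 4.889 servings → $3.67.
sunflower seeds only: max(26/8, 13.2/2.3) = 5.739 servings → $4.59.
spinach only: max(26/3, 13.2/3.7) = 8.667 servings → $7.37.
tempeh only: max(26/15, 13.2/2.3) = 5.739 servings → $10.33.
chickpeas + sunflower seeds with both targets exact would need a negative amount; discard.
chickpeas + spinach with both tight: 2.633 servings and 1.647 servings → $3.37.
chickpeas + tempeh: intersection lies outside the first quadrant.
sunflower seeds + spinach with both tight: 2.493 servings and 2.018 servings → $3.71.
sunflower seeds + tempeh: the both-tight solution has a negative serving — not a feasible corner.
spinach + tempeh with both tight: 2.844 servings and 1.165 servings → $4.51.
The minimum over all feasible corners is $3.37.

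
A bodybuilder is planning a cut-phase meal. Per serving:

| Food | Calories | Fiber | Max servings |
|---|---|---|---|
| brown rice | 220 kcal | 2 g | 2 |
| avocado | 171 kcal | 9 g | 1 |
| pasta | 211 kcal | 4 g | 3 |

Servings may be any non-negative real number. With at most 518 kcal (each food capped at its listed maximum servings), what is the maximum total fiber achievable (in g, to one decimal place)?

15.6 g

Fiber per kcal: avocado 0.05263, pasta 0.01896, brown rice 0.009091.
Take 1 serving of avocado: uses 171 kcal, +9.0 g fiber (running total 9.0 g).
Take 1.645 servings of pasta: uses 347 kcal, +6.6 g fiber (running total 15.6 g).
Greedy by best ratio exhausts the calories allowance optimally: 15.6 g.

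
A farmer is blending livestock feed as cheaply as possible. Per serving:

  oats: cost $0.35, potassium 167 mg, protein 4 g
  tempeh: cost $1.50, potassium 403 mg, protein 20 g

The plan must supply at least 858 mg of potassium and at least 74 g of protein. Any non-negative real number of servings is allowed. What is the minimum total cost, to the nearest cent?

A basic optimal solution has at most two foods positive. Try each food alone and each pair with both targets met exactly.
oats only: max(858/167, 74/4) = 18.5 servings → $6.47.
tempeh only: max(858/403, 74/20) = 3.7 servings → $5.55.
oats + tempeh: intersection lies outside the first quadrant.
Cheapest feasible corner: $5.55.

$5.55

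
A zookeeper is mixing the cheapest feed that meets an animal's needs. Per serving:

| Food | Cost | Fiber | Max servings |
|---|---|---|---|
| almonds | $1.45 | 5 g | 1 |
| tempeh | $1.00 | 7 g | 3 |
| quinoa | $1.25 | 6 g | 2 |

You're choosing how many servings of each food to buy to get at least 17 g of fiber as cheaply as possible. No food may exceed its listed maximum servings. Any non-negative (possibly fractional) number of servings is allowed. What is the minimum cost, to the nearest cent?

$2.43

Cost per g of fiber: tempeh $0.1429, quinoa $0.2083, almonds $0.2900.
Take 2.429 servings of tempeh: +17.0 g fiber for $2.43 (total $2.43, still need 0.0 g).
Greedy by cheapest-per-g is optimal for a single linear constraint, so the minimum cost is $2.43.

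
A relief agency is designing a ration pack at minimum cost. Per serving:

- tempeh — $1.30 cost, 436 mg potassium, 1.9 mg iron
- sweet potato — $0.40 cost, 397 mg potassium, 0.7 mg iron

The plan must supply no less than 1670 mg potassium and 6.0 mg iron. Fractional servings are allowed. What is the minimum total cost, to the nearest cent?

The cheapest plan sits at a corner of the feasible region — with two constraints it uses at most two foods.
tempeh only: max(1670/436, 6.0/1.9) = 3.83 servings → $4.98.
sweet potato only: max(1670/397, 6.0/0.7) = 8.571 servings → $3.43.
tempeh + sweet potato with both tight: 2.701 servings and 1.24 servings → $4.01.
Cheapest feasible corner: $3.43.

$3.43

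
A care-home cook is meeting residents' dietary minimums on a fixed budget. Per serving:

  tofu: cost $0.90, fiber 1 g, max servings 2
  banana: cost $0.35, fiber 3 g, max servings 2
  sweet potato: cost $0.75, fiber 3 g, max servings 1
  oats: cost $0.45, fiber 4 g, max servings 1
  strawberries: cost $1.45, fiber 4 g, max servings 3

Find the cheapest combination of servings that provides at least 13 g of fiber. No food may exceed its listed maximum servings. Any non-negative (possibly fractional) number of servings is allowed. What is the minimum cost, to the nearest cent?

$1.90

Cost per g of fiber: oats $0.1125, banana $0.1167, sweet potato $0.2500, strawberries $0.3625, tofu $0.9000.
Take 1 serving of oats: +4.0 g fiber for $0.45 (total $0.45, still need 9.0 g).
Take 2 servings of banana: +6.0 g fiber for $0.70 (total $1.15, still need 3.0 g).
Take 1 serving of sweet potato: +3.0 g fiber for $0.75 (total $1.90, still need 0.0 g).
Greedy by cheapest-per-g is optimal for a single linear constraint, so the minimum cost is $1.90.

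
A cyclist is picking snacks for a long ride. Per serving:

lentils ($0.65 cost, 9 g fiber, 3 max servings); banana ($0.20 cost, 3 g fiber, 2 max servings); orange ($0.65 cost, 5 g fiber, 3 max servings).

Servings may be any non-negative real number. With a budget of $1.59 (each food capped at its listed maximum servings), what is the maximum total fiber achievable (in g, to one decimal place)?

22.5 g

Fiber per dollar: banana 15, lentils 13.85, orange 7.692.
Take 2 servings of banana: spends $0.40, +6.0 g fiber (running total 6.0 g).
Take 1.831 servings of lentils: spends $1.19, +16.5 g fiber (running total 22.5 g).
Filling greedily by fiber-per-dollar is optimal for one linear limit, giving 22.5 g.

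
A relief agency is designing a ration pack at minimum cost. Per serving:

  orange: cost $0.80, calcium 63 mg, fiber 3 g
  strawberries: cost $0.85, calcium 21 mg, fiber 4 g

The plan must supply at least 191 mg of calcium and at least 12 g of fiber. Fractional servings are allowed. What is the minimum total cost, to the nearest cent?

$2.99

Minimising a linear cost over {calcium ≥ 191, fiber ≥ 12, servings ≥ 0} — the optimum is at a vertex, using one or two foods.
orange only: max(191/63, 12/3) = 4 servings → $3.20.
strawberries only: max(191/21, 12/4) = 9.095 servings → $7.73.
orange + strawberries with both tight: 2.709 servings and 0.9683 servings → $2.99.
Cheapest feasible corner: $2.99.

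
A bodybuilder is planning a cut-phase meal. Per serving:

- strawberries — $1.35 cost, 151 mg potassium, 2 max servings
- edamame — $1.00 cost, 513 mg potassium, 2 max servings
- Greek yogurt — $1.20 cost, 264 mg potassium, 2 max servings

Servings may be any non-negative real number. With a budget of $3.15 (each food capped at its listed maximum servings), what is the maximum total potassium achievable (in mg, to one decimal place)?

1279.0 mg

Potassium per dollar: edamame 513, Greek yogurt 220, strawberries 111.9.
Take 2 servings of edamame: spends $2.00, +1026.0 mg potassium (running total 1026.0 mg).
Take 0.9583 servings of Greek yogurt: spends $1.15, +253.0 mg potassium (running total 1279.0 mg).
Greedy by best ratio exhausts the cost allowance optimally: 1279.0 mg.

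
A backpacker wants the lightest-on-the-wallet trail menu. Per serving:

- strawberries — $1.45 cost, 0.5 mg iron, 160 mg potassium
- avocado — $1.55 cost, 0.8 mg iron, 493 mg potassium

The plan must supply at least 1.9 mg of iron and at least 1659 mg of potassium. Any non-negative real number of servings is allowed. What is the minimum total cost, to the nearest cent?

$5.22

With two linear requirements the optimum uses one or two foods; enumerate the corners.
strawberries only: max(1.9/0.5, 1659/160) = 10.37 servings → $15.03.
avocado only: max(1.9/0.8, 1659/493) = 3.365 servings → $5.22.
strawberries + avocado: intersection lies outside the first quadrant.
Cheapest feasible corner: $5.22.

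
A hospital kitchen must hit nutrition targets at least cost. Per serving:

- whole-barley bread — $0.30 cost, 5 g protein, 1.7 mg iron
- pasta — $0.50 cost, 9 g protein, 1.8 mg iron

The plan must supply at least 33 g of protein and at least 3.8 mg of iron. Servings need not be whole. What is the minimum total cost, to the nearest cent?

Minimising a linear cost over {protein ≥ 33, iron ≥ 3.8, servings ≥ 0} — the optimum is at a vertex, using one or two foods.
whole-barley bread only: max(33/5, 3.8/1.7) = 6.6 servings → $1.98.
pasta only: max(33/9, 3.8/1.8) = 3.667 servings → $1.83.
whole-barley bread + pasta: the both-tight solution has a negative serving — not a feasible corner.
So the least-cost plan costs $1.83.

$1.83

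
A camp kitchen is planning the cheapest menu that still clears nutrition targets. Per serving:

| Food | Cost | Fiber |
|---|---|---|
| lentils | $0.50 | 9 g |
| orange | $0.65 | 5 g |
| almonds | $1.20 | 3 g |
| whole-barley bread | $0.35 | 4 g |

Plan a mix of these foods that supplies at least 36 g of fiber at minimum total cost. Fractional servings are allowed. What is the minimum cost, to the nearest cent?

Cost per g of fiber: lentils $0.0556, whole-barley bread $0.0875, orange $0.1300, almonds $0.4000.
With no serving limits, use only lentils: 36 g / 9 g = 4 servings × $0.50 = $2.00.

$2.00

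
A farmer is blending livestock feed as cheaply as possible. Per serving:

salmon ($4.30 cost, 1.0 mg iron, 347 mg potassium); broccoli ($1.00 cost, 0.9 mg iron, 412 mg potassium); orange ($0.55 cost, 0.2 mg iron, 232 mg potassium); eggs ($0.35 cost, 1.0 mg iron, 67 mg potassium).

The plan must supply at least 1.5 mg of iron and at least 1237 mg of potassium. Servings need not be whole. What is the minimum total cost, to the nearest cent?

At the optimum either one food covers both requirements or two foods hit both targets exactly; no other combination can be cheaper.
salmon only: max(1.5/1.0, 1237/347) = 3.565 servings → $15.33.
broccoli only: max(1.5/0.9, 1237/412) = 3.002 servings → $3.00.
orange only: max(1.5/0.2, 1237/232) = 7.5 servings → $4.12.
eggs only: max(1.5/1.0, 1237/67) = 18.46 servings → $6.46.
salmon + broccoli: intersection lies outside the first quadrant.
salmon + orange with both tight: 0.6187 servings and 4.407 servings → $5.08.
salmon + eggs with both targets exact would need a negative amount; discard.
broccoli + orange with both tight: 0.7959 servings and 3.919 servings → $2.95.
broccoli + eggs: intersection lies outside the first quadrant.
orange + eggs with both tight: 5.199 servings and 0.4602 servings → $3.02.
The minimum over all feasible corners is $2.95.

$2.95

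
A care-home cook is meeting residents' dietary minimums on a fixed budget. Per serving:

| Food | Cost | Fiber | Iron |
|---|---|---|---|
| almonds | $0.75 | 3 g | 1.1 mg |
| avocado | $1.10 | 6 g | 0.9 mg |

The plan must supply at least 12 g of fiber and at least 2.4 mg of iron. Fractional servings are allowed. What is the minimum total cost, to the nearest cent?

With two linear requirements the optimum uses one or two foods; enumerate the corners.
almonds only: max(12/3, 2.4/1.1) = 4 servings → $3.00.
avocado only: max(12/6, 2.4/0.9) = 2.667 servings → $2.93.
almonds + avocado with both tight: 0.9231 servings and 1.538 servings → $2.38.
Cheapest feasible corner: $2.38.

$2.38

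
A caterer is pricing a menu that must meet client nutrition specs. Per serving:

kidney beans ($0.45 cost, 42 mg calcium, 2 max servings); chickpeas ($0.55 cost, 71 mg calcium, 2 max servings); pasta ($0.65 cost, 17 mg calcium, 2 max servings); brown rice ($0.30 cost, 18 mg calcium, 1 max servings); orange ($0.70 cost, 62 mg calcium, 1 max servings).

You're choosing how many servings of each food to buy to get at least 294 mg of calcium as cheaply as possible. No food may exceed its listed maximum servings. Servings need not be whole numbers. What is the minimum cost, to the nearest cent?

Cost per mg of calcium: chickpeas $0.0077, kidney beans $0.0107, orange $0.0113, brown rice $0.0167, pasta $0.0382.
Take 2 servings of chickpeas: +142.0 mg calcium for $1.10 (total $1.10, still need 152.0 mg).
Take 2 servings of kidney beans: +84.0 mg calcium for $0.90 (total $2.00, still need 68.0 mg).
Take 1 serving of orange: +62.0 mg calcium for $0.70 (total $2.70, still need 6.0 mg).
Take 0.3333 servings of brown rice: +6.0 mg calcium for $0.10 (total $2.80, still need 0.0 mg).
Greedy by cheapest-per-mg is optimal for a single linear constraint, so the minimum cost is $2.80.

$2.80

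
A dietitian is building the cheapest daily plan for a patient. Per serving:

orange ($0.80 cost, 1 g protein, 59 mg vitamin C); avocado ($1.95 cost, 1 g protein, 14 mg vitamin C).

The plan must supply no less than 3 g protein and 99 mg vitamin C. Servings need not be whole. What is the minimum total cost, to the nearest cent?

For a min-cost LP with two ≥-constraints, a basic feasible solution has at most two positive variables.
orange only: max(3/1, 99/59) = 3 servings → $2.40.
avocado only: max(3/1, 99/14) = 7.071 servings → $13.79.
orange + avocado with both tight: 1.267 servings and 1.733 servings → $4.39.
So the least-cost plan costs $2.40.

$2.40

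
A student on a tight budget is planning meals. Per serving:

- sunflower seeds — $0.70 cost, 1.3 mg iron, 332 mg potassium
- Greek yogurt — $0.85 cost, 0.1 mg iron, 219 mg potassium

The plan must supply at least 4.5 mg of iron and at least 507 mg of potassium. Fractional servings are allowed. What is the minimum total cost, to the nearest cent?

This is a tiny linear program; its minimum lies at a vertex of the feasible set. List the vertices and price them.
sunflower seeds only: max(4.5/1.3, 507/332) = 3.462 servings → $2.42.
Greek yogurt only: max(4.5/0.1, 507/219) = 45 servings → $38.25.
sunflower seeds + Greek yogurt: the both-tight solution has a negative serving — not a feasible corner.
So the least-cost plan costs $2.42.

$2.42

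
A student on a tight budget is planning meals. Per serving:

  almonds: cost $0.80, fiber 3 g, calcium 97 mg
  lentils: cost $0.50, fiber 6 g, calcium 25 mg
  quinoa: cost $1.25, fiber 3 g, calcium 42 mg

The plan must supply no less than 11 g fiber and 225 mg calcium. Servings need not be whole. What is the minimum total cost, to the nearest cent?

$2.08

Check every corner: each single food scaled to meet both minima, and each pair solved so both constraints bind.
almonds only: max(11/3, 225/97) = 3.667 servings → $2.93.
lentils only: max(11/6, 225/25) = 9 servings → $4.50.
quinoa only: max(11/3, 225/42) = 5.357 servings → $6.70.
almonds + lentils with both tight: 2.12 servings and 0.7732 servings → $2.08.
almonds + quinoa with both tight: 1.291 servings and 2.376 servings → $4.00.
lentils + quinoa: intersection lies outside the first quadrant.
Cheapest feasible corner: $2.08.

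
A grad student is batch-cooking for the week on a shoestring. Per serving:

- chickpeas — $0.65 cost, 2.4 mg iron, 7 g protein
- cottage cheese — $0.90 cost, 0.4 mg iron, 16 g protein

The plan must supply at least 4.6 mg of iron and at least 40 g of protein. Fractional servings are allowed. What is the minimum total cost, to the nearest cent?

$2.66

This is a tiny linear program; its minimum lies at a vertex of the feasible set. List the vertices and price them.
chickpeas only: max(4.6/2.4, 40/7) = 5.714 servings → $3.71.
cottage cheese only: max(4.6/0.4, 40/16) = 11.5 servings → $10.35.
chickpeas + cottage cheese with both tight: 1.618 servings and 1.792 servings → $2.66.
The minimum over all feasible corners is $2.66.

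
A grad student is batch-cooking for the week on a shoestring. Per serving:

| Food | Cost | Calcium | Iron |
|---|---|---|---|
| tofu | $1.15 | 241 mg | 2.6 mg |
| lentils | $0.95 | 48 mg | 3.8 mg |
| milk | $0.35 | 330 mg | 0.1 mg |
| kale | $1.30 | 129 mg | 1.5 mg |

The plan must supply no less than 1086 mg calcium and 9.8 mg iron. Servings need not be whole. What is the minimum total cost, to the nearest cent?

With two linear requirements the optimum uses one or two foods; enumerate the corners.
tofu only: max(1086/241, 9.8/2.6) = 4.506 servings → $5.18.
lentils only: max(1086/48, 9.8/3.8) = 22.62 servings → $21.49.
milk only: max(1086/330, 9.8/0.1) = 98 servings → $34.30.
kale only: max(1086/129, 9.8/1.5) = 8.419 servings → $10.94.
tofu + lentils: the both-tight solution has a negative serving — not a feasible corner.
tofu + milk with both tight: 3.748 servings and 0.5538 servings → $4.50.
tofu + kale: the both-tight solution has a negative serving — not a feasible corner.
lentils + milk with both tight: 2.502 servings and 2.927 servings → $3.40.
lentils + kale: the both-tight solution has a negative serving — not a feasible corner.
milk + kale with both tight: 0.7567 servings and 6.483 servings → $8.69.
Cheapest feasible corner: $3.40.

$3.40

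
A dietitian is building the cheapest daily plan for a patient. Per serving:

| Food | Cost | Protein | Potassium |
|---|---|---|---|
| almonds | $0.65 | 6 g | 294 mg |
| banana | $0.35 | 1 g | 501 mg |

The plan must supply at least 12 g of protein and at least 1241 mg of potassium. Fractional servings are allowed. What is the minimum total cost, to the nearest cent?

This is a tiny linear program; its minimum lies at a vertex of the feasible set. List the vertices and price them.
almonds only: max(12/6, 1241/294) = 4.221 servings → $2.74.
banana only: max(12/1, 1241/501) = 12 servings → $4.20.
almonds + banana with both tight: 1.759 servings and 1.445 servings → $1.65.
The minimum over all feasible corners is $1.65.

$1.65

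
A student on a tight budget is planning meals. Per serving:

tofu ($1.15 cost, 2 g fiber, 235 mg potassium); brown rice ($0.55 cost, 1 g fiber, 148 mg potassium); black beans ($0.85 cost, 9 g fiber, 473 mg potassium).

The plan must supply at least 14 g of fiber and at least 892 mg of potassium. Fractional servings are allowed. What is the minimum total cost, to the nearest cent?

With two linear requirements the optimum uses one or two foods; enumerate the corners.
tofu only: max(14/2, 892/235) = 7 servings → $8.05.
brown rice only: max(14/1, 892/148) = 14 servings → $7.70.
black beans only: max(14/9, 892/473) = 1.886 servings → $1.60.
tofu + brown rice: intersection lies outside the first quadrant.
tofu + black beans with both tight: 1.203 servings and 1.288 servings → $2.48.
brown rice + black beans with both tight: 1.637 servings and 1.374 servings → $2.07.
The minimum over all feasible corners is $1.60.

$1.60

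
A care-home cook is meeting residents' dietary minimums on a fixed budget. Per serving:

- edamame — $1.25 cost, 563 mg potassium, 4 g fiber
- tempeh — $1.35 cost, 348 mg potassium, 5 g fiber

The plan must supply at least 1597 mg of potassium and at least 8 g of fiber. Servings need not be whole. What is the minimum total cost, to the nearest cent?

Check every corner: each single food scaled to meet both minima, and each pair solved so both constraints bind.
edamame only: max(1597/563, 8/4) = 2.837 servings → $3.55.
tempeh only: max(1597/348, 8/5) = 4.589 servings → $6.20.
edamame + tempeh: intersection lies outside the first quadrant.
So the least-cost plan costs $3.55.

$3.55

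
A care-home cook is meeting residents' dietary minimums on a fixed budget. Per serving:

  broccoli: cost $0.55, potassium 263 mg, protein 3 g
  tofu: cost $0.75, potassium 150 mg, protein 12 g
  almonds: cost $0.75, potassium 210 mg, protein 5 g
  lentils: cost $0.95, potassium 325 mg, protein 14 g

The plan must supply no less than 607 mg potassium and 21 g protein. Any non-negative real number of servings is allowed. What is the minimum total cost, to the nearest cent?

An LP optimum is at a vertex; with two nutrient constraints at most two foods are used. Check each candidate.
broccoli only: max(607/263, 21/3) = 7 servings → $3.85.
tofu only: max(607/150, 21/12) = 4.047 servings → $3.04.
almonds only: max(607/210, 21/5) = 4.2 servings → $3.15.
lentils only: max(607/325, 21/14) = 1.868 servings → $1.77.
broccoli + tofu with both tight: 1.528 servings and 1.368 servings → $1.87.
broccoli + almonds with both targets exact would need a negative amount; discard.
broccoli + lentils with both tight: 0.618 servings and 1.368 servings → $1.64.
tofu + almonds with both tight: 0.7768 servings and 2.336 servings → $2.33.
tofu + lentils: the both-tight solution has a negative serving — not a feasible corner.
almonds + lentils with both tight: 1.272 servings and 1.046 servings → $1.95.
Cheapest feasible corner: $1.64.

$1.64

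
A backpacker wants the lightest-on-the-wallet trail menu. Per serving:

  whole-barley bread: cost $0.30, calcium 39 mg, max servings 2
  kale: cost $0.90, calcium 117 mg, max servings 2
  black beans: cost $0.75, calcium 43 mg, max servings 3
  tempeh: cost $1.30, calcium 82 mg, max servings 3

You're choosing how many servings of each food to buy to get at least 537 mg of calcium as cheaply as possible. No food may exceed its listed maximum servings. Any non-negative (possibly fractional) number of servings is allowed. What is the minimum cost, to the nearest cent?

Cost per mg of calcium: whole-barley bread $0.0077, kale $0.0077, tempeh $0.0159, black beans $0.0174.
Take 2 servings of whole-barley bread: +78.0 mg calcium for $0.60 (total $0.60, still need 459.0 mg).
Take 2 servings of kale: +234.0 mg calcium for $1.80 (total $2.40, still need 225.0 mg).
Take 2.744 servings of tempeh: +225.0 mg calcium for $3.57 (total $5.97, still need 0.0 mg).
Greedy by cheapest-per-mg is optimal for a single linear constraint, so the minimum cost is $5.97.

$5.97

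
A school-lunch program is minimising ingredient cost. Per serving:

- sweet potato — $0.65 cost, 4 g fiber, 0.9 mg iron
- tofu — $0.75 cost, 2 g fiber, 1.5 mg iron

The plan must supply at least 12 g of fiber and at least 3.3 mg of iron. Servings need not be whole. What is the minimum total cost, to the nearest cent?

$2.19

For a min-cost LP with two ≥-constraints, a basic feasible solution has at most two positive variables.
sweet potato only: max(12/4, 3.3/0.9) = 3.667 servings → $2.38.
tofu only: max(12/2, 3.3/1.5) = 6 servings → $4.50.
sweet potato + tofu with both tight: 2.714 servings and 0.5714 servings → $2.19.
Cheapest feasible corner: $2.19.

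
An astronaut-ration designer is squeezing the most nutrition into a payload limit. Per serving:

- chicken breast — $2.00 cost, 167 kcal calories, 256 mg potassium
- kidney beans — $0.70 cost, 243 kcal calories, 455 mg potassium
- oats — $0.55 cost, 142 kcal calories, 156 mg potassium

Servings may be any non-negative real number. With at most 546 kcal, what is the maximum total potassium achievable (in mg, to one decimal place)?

Potassium per kcal: kidney beans 1.872, chicken breast 1.533, oats 1.099.
With no serving limits, spend the whole calories allowance on kidney beans: 546 kcal / 243 kcal × 455 mg = 1022.3 mg.

1022.3 mg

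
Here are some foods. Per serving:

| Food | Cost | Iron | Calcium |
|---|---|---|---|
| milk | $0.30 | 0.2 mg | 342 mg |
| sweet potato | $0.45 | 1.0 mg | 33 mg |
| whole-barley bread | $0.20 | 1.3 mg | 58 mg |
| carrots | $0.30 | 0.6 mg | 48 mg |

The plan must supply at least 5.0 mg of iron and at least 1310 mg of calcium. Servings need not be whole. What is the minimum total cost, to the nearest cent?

The cheapest plan sits at a corner of the feasible region — with two constraints it uses at most two foods.
milk only: max(5.0/0.2, 1310/342) = 25 servings → $7.50.
sweet potato only: max(5.0/1.0, 1310/33) = 39.7 servings → $17.86.
whole-barley bread only: max(5.0/1.3, 1310/58) = 22.59 servings → $4.52.
carrots only: max(5.0/0.6, 1310/48) = 27.29 servings → $8.19.
milk + sweet potato with both tight: 3.414 servings and 4.317 servings → $2.97.
milk + whole-barley bread with both tight: 3.263 servings and 3.344 servings → $1.65.
milk + carrots with both tight: 2.791 servings and 7.403 servings → $3.06.
sweet potato + whole-barley bread: the both-tight solution has a negative serving — not a feasible corner.
sweet potato + carrots: the both-tight solution has a negative serving — not a feasible corner.
whole-barley bread + carrots: intersection lies outside the first quadrant.
So the least-cost plan costs $1.65.

$1.65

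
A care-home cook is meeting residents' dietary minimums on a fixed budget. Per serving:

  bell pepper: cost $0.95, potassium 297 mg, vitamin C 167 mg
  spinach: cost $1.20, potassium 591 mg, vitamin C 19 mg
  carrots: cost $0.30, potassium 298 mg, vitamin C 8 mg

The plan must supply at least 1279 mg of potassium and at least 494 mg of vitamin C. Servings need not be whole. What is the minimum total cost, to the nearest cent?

At the optimum either one food covers both requirements or two foods hit both targets exactly; no other combination can be cheaper.
bell pepper only: max(1279/297, 494/167) = 4.306 servings → $4.09.
spinach only: max(1279/591, 494/19) = 26 servings → $31.20.
carrots only: max(1279/298, 494/8) = 61.75 servings → $18.52.
bell pepper + spinach with both tight: 2.876 servings and 0.7187 servings → $3.59.
bell pepper + carrots with both tight: 2.89 servings and 1.411 servings → $3.17.
spinach + carrots: intersection lies outside the first quadrant.
Cheapest feasible corner: $3.17.

$3.17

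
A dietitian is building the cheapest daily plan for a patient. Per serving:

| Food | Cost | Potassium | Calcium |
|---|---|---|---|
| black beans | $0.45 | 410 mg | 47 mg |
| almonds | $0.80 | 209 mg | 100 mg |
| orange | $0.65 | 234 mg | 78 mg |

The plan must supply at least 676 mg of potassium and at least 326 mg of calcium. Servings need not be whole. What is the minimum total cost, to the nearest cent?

$2.61

A basic optimal solution has at most two foods positive. Try each food alone and each pair with both targets met exactly.
black beans only: max(676/410, 326/47) = 6.936 servings → $3.12.
almonds only: max(676/209, 326/100) = 3.26 servings → $2.61.
orange only: max(676/234, 326/78) = 4.179 servings → $2.72.
black beans + almonds: the both-tight solution has a negative serving — not a feasible corner.
black beans + orange: the both-tight solution has a negative serving — not a feasible corner.
almonds + orange: intersection lies outside the first quadrant.
Cheapest feasible corner: $2.61.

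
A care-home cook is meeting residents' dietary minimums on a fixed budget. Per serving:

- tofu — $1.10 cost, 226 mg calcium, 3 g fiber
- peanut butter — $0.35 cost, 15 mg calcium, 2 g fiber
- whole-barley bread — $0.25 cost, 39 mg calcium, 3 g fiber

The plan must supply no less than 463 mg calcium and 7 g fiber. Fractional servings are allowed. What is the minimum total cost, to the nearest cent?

tofu only: max(463/226, 7/3) = 2.333 servings → $2.57.
peanut butter only: max(463/15, 7/2) = 30.87 servings → $10.80.
whole-barley bread only: max(463/39, 7/3) = 11.87 servings → $2.97.
tofu + peanut butter with both tight: 2.017 servings and 0.4742 servings → $2.38.
tofu + whole-barley bread with both tight: 1.989 servings and 0.344 servings → $2.27.
peanut butter + whole-barley bread: the both-tight solution has a negative serving — not a feasible corner.
So the least-cost plan costs $2.27.

$2.27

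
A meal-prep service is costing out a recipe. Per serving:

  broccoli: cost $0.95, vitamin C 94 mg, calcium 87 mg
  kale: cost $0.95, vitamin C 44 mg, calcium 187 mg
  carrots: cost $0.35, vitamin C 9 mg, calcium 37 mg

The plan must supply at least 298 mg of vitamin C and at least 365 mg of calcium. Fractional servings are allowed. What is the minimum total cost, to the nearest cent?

$3.32

For a min-cost LP with two ≥-constraints, a basic feasible solution has at most two positive variables.
broccoli only: max(298/94, 365/87) = 4.195 servings → $3.99.
kale only: max(298/44, 365/187) = 6.773 servings → $6.43.
carrots only: max(298/9, 365/37) = 33.11 servings → $11.59.
broccoli + kale with both tight: 2.885 servings and 0.6097 servings → $3.32.
broccoli + carrots with both tight: 2.872 servings and 3.111 servings → $3.82.
kale + carrots with both targets exact would need a negative amount; discard.
Cheapest feasible corner: $3.32.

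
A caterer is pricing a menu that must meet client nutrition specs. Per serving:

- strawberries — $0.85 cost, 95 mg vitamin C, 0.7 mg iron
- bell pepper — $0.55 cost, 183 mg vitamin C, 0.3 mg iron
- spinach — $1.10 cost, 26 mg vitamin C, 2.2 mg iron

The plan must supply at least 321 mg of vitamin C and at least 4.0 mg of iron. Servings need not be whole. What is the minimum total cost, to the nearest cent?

$2.61

A basic optimal solution has at most two foods positive. Try each food alone and each pair with both targets met exactly.
strawberries only: max(321/95, 4.0/0.7) = 5.714 servings → $4.86.
bell pepper only: max(321/183, 4.0/0.3) = 13.33 servings → $7.33.
spinach only: max(321/26, 4.0/2.2) = 12.35 servings → $13.58.
strawberries + bell pepper: the both-tight solution has a negative serving — not a feasible corner.
strawberries + spinach with both tight: 3.156 servings and 0.8139 servings → $3.58.
bell pepper + spinach with both tight: 1.525 servings and 1.61 servings → $2.61.
So the least-cost plan costs $2.61.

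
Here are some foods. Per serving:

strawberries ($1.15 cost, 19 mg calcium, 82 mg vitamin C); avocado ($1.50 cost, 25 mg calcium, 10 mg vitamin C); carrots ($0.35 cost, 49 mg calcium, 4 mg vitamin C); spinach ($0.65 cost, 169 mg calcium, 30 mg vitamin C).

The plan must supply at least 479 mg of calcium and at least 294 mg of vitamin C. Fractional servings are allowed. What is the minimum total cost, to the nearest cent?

With two linear requirements the optimum uses one or two foods; enumerate the corners.
strawberries only: max(479/19, 294/82) = 25.21 servings → $28.99.
avocado only: max(479/25, 294/10) = 29.4 servings → $44.10.
carrots only: max(479/49, 294/4) = 73.5 servings → $25.73.
spinach only: max(479/169, 294/30) = 9.8 servings → $6.37.
strawberries + avocado with both tight: 1.376 servings and 18.11 servings → $28.75.
strawberries + carrots with both tight: 3.168 servings and 8.547 servings → $6.64.
strawberries + spinach with both tight: 2.658 servings and 2.536 servings → $4.70.
avocado + carrots: the both-tight solution has a negative serving — not a feasible corner.
avocado + spinach: intersection lies outside the first quadrant.
carrots + spinach: the both-tight solution has a negative serving — not a feasible corner.
So the least-cost plan costs $4.70.

$4.70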